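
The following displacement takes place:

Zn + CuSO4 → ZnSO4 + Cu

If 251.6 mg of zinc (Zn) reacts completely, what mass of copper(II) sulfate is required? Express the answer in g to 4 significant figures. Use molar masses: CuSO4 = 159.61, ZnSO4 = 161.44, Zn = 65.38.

Convert: 251.6 mg = 0.25160 g.
n(Zn) = 0.25160 g / 65.38 g/mol = 0.0038483 mol.
From the equation the Zn:CuSO4 mole ratio is 1:1, so n(CuSO4) = 0.0038483 × 1/1 = 0.0038483 mol.
Mass of CuSO4 = 0.0038483 mol × 159.61 g/mol = 0.61422 g.

0.6142 g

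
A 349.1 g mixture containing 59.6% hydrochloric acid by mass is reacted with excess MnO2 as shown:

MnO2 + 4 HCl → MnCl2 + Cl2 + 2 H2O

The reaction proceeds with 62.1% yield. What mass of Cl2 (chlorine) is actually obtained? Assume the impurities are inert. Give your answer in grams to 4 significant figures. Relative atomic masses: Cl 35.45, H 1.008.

62.82 g

Pure HCl available = 349.1 g × 0.596 = 208.06 g.
M(HCl) = 1.008 + 35.45 = 36.458 g/mol.
M(Cl2) = 2(35.45) = 70.90 g/mol.
n(HCl) = 208.06 g / 36.458 g/mol = 5.7069 mol.
From the equation the HCl:Cl2 mole ratio is 4:1, so n(Cl2) = 5.7069 × 1/4 = 1.4267 mol.
Mass of Cl2 = 1.4267 mol × 70.90 g/mol = 101.16 g.
Actual mass collected = 101.16 g × 0.621 = 62.818 g.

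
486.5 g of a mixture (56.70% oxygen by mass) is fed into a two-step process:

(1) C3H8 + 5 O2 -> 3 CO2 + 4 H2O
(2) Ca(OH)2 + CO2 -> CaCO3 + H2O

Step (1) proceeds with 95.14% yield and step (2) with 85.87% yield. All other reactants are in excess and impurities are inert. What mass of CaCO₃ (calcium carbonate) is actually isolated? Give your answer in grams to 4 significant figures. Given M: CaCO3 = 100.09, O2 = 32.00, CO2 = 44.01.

422.9 g

Pure O2 = 486.5 × 0.5670 = 275.85 g.
n(O2) = 275.85 / 32.00 = 8.6202 mol.
Step 1 (O2:CO2 = 5:3): theoretical n(CO2) = 5.1721 mol; at 95.14% yield, n(CO2) = 4.9207 mol.
Step 2 (CO2:CaCO3 = 1:1): theoretical n(CaCO3) = 4.9207 mol, so theoretical mass = 4.9207 × 100.09 = 492.52 g.
At 85.87% yield, actual mass of CaCO3 = 492.52 × 0.8587 = 422.92 g.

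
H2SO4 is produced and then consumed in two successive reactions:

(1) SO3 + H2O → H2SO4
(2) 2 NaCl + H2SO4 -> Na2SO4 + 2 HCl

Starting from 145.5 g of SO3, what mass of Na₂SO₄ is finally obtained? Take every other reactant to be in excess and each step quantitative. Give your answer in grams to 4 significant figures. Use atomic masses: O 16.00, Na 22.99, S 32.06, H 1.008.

M(SO3) = 32.06 + 3(16.00) = 80.06 g/mol.
M(Na2SO4) = 2(22.99) + 32.06 + 4(16.00) = 142.04 g/mol.
n(SO3) = 145.50 / 80.06 = 1.8174 mol.
Step 1 gives a 1:1 ratio of SO3 to H2SO4, so n(H2SO4) = 1.8174 mol.
In step 2 the H2SO4:Na2SO4 ratio is 1:1, so n(Na2SO4) = 1.8174 mol.
Mass of Na2SO4 = 1.8174 × 142.04 = 258.14 g.

258.1 g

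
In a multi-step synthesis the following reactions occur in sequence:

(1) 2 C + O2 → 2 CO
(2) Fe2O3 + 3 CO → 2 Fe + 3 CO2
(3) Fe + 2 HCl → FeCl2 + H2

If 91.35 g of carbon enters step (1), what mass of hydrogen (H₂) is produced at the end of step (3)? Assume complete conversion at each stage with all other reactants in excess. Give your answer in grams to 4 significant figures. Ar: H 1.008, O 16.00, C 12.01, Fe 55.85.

10.22 g

M(C) = 12.01 g/mol.
M(H2) = 2(1.008) = 2.016 g/mol.
n(C) = 91.35 / 12.01 = 7.6062 mol.
Reaction (1): C→CO ratio 2:2 ⇒ n(CO) = 7.6062 mol.
Reaction (2): CO→Fe ratio 3:2 ⇒ n(Fe) = 5.0708 mol.
Reaction (3): Fe→H2 ratio 1:1 ⇒ n(H2) = 5.0708 mol.
Mass of H2 = 5.0708 × 2.016 = 10.223 g.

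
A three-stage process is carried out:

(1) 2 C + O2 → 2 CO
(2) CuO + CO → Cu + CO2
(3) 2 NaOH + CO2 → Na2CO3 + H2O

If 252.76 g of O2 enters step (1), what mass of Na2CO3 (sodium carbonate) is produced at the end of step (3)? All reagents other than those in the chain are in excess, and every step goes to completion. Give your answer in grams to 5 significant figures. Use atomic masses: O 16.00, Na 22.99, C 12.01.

1674.4 g

M(O2) = 2(16.00) = 32.00 g/mol.
M(Na2CO3) = 2(22.99) + 12.01 + 3(16.00) = 105.99 g/mol.
n(O2) = 252.76 / 32.00 = 7.89875 mol.
Reaction (1): O2→CO ratio 1:2 ⇒ n(CO) = 15.7975 mol.
Reaction (2): CO→CO2 ratio 1:1 ⇒ n(CO2) = 15.7975 mol.
Reaction (3): CO2→Na2CO3 ratio 1:1 ⇒ n(Na2CO3) = 15.7975 mol.
Mass of Na2CO3 = 15.7975 × 105.99 = 1674.38 g.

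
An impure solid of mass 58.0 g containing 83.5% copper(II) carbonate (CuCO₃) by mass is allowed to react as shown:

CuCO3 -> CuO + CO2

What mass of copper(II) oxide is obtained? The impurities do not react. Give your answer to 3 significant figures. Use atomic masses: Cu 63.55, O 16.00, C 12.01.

31.2 g

Mass of pure CuCO3 = 58.0 g × 0.835 = 48.43 g.
M(CuCO3) = 63.55 + 12.01 + 3(16.00) = 123.56 g/mol.
M(CuO) = 63.55 + 16.00 = 79.55 g/mol.
n(CuCO3) = 48.43 g / 123.56 g/mol = 0.3920 mol.
From the equation the CuCO3:CuO mole ratio is 1:1, so n(CuO) = 0.3920 × 1/1 = 0.3920 mol.
Mass of CuO = 0.3920 mol × 79.55 g/mol = 31.18 g.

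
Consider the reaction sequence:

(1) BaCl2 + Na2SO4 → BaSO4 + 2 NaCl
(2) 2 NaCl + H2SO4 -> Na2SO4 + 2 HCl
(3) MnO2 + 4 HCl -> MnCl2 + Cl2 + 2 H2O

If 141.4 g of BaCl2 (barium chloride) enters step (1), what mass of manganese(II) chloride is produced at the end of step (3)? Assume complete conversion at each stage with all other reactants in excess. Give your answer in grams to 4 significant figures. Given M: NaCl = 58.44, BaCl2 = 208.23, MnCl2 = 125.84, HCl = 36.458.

n(BaCl2) = 141.4 / 208.23 = 0.67906 mol.
Reaction (1): BaCl2→NaCl ratio 1:2 ⇒ n(NaCl) = 1.3581 mol.
Reaction (2): NaCl→HCl ratio 2:2 ⇒ n(HCl) = 1.3581 mol.
Reaction (3): HCl→MnCl2 ratio 4:1 ⇒ n(MnCl2) = 0.33953 mol.
Mass of MnCl2 = 0.33953 × 125.84 = 42.726 g.

42.73 g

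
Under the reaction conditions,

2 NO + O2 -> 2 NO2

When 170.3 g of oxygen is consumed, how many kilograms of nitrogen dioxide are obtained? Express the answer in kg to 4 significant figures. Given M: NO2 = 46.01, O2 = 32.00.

0.4897 kg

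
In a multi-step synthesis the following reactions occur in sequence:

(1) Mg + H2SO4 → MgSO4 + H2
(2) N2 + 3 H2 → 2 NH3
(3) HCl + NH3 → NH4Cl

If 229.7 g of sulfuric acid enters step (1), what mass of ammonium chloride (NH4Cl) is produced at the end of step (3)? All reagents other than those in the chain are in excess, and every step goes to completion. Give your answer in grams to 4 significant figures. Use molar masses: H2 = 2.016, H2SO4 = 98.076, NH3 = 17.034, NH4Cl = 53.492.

83.52 g

n(H2SO4) = 229.7 / 98.076 = 2.3421 mol.
Reaction (1): H2SO4→H2 ratio 1:1 ⇒ n(H2) = 2.3421 mol.
Reaction (2): H2→NH3 ratio 3:2 ⇒ n(NH3) = 1.5614 mol.
Reaction (3): NH3→NH4Cl ratio 1:1 ⇒ n(NH4Cl) = 1.5614 mol.
Mass of NH4Cl = 1.5614 × 53.492 = 83.521 g.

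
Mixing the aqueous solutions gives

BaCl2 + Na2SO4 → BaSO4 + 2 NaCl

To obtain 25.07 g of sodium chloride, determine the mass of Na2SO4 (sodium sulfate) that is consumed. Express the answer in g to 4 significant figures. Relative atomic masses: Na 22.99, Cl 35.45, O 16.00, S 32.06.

M(NaCl) = 22.99 + 35.45 = 58.44 g/mol.
M(Na2SO4) = 2(22.99) + 32.06 + 4(16.00) = 142.04 g/mol.
n(NaCl) = 25.070 g / 58.44 g/mol = 0.42899 mol.
From the equation the NaCl:Na2SO4 mole ratio is 2:1, so n(Na2SO4) = 0.42899 × 1/2 = 0.21449 mol.
Mass of Na2SO4 = 0.21449 mol × 142.04 g/mol = 30.467 g.

30.47 g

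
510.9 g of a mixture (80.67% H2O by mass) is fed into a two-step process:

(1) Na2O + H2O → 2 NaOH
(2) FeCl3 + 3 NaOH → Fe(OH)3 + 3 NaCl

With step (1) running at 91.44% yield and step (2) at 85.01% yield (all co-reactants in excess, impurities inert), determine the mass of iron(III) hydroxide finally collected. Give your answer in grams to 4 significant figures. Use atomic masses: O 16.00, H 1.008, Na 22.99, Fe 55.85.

1267 g

Pure H2O = 510.9 × 0.8067 = 412.14 g.
M(H2O) = 2(1.008) + 16.00 = 18.016 g/mol.
M(Fe(OH)3) = 55.85 + 3(16.00) + 3(1.008) = 106.874 g/mol.
n(H2O) = 412.14 / 18.016 = 22.877 mol.
Step 1 (H2O:NaOH = 1:2): theoretical n(NaOH) = 45.753 mol; at 91.44% yield, n(NaOH) = 41.837 mol.
Step 2 (NaOH:Fe(OH)3 = 3:1): theoretical n(Fe(OH)3) = 13.946 mol, so theoretical mass = 13.946 × 106.874 = 1490.4 g.
At 85.01% yield, actual mass of Fe(OH)3 = 1490.4 × 0.8501 = 1267.0 g.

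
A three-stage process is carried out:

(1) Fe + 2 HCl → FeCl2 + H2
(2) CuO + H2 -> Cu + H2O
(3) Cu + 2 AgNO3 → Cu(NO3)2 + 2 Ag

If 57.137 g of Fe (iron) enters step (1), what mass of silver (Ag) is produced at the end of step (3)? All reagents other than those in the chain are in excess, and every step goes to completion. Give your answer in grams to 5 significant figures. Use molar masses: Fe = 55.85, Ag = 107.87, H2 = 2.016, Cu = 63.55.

220.71 g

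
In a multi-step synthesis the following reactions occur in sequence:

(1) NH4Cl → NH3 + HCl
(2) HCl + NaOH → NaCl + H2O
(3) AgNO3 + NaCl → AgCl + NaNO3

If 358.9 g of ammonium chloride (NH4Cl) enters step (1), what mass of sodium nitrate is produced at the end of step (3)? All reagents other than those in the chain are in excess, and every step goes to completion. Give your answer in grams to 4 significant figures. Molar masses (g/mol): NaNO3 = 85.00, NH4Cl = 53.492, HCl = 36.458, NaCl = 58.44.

n(NH4Cl) = 358.9 / 53.492 = 6.7094 mol.
Reaction (1): NH4Cl→HCl ratio 1:1 ⇒ n(HCl) = 6.7094 mol.
Reaction (2): HCl→NaCl ratio 1:1 ⇒ n(NaCl) = 6.7094 mol.
Reaction (3): NaCl→NaNO3 ratio 1:1 ⇒ n(NaNO3) = 6.7094 mol.
Mass of NaNO3 = 6.7094 × 85.00 = 570.30 g.

570.3 g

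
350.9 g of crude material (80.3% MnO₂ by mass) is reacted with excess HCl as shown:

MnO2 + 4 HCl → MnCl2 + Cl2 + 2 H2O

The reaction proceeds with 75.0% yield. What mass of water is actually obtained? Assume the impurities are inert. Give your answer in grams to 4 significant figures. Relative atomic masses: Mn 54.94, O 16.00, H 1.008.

87.58 g

Pure MnO2 available = 350.9 g × 0.803 = 281.77 g.
M(MnO2) = 54.94 + 2(16.00) = 86.94 g/mol.
M(H2O) = 2(1.008) + 16.00 = 18.016 g/mol.
n(MnO2) = 281.77 g / 86.94 g/mol = 3.2410 mol.
From the equation the MnO2:H2O mole ratio is 1:2, so n(H2O) = 3.2410 × 2/1 = 6.4820 mol.
Mass of H2O = 6.4820 mol × 18.016 g/mol = 116.78 g.
Actual mass collected = 116.78 g × 0.750 = 87.585 g.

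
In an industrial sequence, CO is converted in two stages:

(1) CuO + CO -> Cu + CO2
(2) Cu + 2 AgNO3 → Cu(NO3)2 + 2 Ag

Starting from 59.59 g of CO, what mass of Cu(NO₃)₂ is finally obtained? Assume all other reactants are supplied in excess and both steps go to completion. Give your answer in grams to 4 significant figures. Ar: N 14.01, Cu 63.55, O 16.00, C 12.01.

399.0 g

M(CO) = 12.01 + 16.00 = 28.01 g/mol.
M(Cu(NO3)2) = 63.55 + 2(14.01) + 6(16.00) = 187.57 g/mol.
n(CO) = 59.590 / 28.01 = 2.1275 mol.
Step 1 gives a 1:1 ratio of CO to Cu, so n(Cu) = 2.1275 mol.
In step 2 the Cu:Cu(NO3)2 ratio is 1:1, so n(Cu(NO3)2) = 2.1275 mol.
Mass of Cu(NO3)2 = 2.1275 × 187.57 = 399.05 g.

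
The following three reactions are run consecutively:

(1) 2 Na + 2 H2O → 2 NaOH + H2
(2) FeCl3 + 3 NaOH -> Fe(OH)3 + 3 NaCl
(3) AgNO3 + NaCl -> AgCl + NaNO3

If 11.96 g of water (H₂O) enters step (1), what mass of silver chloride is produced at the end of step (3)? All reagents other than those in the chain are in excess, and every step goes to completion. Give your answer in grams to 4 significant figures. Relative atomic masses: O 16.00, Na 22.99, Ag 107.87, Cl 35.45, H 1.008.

M(H2O) = 2(1.008) + 16.00 = 18.016 g/mol.
M(AgCl) = 107.87 + 35.45 = 143.32 g/mol.
n(H2O) = 11.96 / 18.016 = 0.66385 mol.
Reaction (1): H2O→NaOH ratio 2:2 ⇒ n(NaOH) = 0.66385 mol.
Reaction (2): NaOH→NaCl ratio 3:3 ⇒ n(NaCl) = 0.66385 mol.
Reaction (3): NaCl→AgCl ratio 1:1 ⇒ n(AgCl) = 0.66385 mol.
Mass of AgCl = 0.66385 × 143.32 = 95.144 g.

95.14 g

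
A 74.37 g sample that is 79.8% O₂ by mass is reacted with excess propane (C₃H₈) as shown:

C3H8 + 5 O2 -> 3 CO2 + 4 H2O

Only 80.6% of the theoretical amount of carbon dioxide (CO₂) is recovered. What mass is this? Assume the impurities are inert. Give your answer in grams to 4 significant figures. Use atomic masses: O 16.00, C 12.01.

39.47 g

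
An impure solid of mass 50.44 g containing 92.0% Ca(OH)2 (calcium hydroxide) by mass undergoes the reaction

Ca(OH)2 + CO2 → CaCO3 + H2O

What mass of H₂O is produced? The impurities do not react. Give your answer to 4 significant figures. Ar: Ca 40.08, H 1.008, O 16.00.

11.28 g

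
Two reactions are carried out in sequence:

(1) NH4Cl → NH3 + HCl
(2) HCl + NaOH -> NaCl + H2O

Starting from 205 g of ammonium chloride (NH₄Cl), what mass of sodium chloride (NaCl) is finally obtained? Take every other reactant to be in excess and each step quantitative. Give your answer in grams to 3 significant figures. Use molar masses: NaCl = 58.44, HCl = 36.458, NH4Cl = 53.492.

224 g

n(NH4Cl) = 205.0 / 53.492 = 3.832 mol.
Step 1 gives a 1:1 ratio of NH4Cl to HCl, so n(HCl) = 3.832 mol.
In step 2 the HCl:NaCl ratio is 1:1, so n(NaCl) = 3.832 mol.
Mass of NaCl = 3.832 × 58.44 = 224.0 g.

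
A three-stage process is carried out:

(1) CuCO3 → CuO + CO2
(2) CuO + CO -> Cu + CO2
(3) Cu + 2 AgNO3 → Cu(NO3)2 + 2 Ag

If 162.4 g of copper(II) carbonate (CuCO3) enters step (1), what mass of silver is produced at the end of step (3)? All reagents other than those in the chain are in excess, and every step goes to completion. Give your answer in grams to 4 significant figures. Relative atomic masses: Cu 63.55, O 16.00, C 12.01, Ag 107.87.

283.6 g

M(CuCO3) = 63.55 + 12.01 + 3(16.00) = 123.56 g/mol.
M(Ag) = 107.87 g/mol.
n(CuCO3) = 162.4 / 123.56 = 1.3143 mol.
Reaction (1): CuCO3→CuO ratio 1:1 ⇒ n(CuO) = 1.3143 mol.
Reaction (2): CuO→Cu ratio 1:1 ⇒ n(Cu) = 1.3143 mol.
Reaction (3): Cu→Ag ratio 1:2 ⇒ n(Ag) = 2.6287 mol.
Mass of Ag = 2.6287 × 107.87 = 283.56 g.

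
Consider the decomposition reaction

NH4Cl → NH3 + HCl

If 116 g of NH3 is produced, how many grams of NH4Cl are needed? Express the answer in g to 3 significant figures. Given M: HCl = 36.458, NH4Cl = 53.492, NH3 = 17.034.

n(NH3) = 116.0 g / 17.034 g/mol = 6.810 mol.
From the equation the NH3:NH4Cl mole ratio is 1:1, so n(NH4Cl) = 6.810 × 1/1 = 6.810 mol.
Mass of NH4Cl = 6.810 mol × 53.492 g/mol = 364.3 g.

364 g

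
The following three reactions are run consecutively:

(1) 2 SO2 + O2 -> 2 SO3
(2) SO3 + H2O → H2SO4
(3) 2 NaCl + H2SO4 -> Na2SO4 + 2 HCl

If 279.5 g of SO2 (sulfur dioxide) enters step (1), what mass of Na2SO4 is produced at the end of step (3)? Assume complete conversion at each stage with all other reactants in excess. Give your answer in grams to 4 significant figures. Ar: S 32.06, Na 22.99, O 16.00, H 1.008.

619.7 g

M(SO2) = 32.06 + 2(16.00) = 64.06 g/mol.
M(Na2SO4) = 2(22.99) + 32.06 + 4(16.00) = 142.04 g/mol.
n(SO2) = 279.5 / 64.06 = 4.3631 mol.
Reaction (1): SO2→SO3 ratio 2:2 ⇒ n(SO3) = 4.3631 mol.
Reaction (2): SO3→H2SO4 ratio 1:1 ⇒ n(H2SO4) = 4.3631 mol.
Reaction (3): H2SO4→Na2SO4 ratio 1:1 ⇒ n(Na2SO4) = 4.3631 mol.
Mass of Na2SO4 = 4.3631 × 142.04 = 619.73 g.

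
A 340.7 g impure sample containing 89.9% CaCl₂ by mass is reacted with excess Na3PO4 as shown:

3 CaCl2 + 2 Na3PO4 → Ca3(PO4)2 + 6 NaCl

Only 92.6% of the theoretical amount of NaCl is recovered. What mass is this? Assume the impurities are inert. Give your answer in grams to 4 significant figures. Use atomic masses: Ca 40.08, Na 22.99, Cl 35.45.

298.7 g

Pure CaCl2 available = 340.7 g × 0.899 = 306.29 g.
M(CaCl2) = 40.08 + 2(35.45) = 110.98 g/mol.
M(NaCl) = 22.99 + 35.45 = 58.44 g/mol.
n(CaCl2) = 306.29 g / 110.98 g/mol = 2.7599 mol.
From the equation the CaCl2:NaCl mole ratio is 3:6, so n(NaCl) = 2.7599 × 6/3 = 5.5197 mol.
Mass of NaCl = 5.5197 mol × 58.44 g/mol = 322.57 g.
Actual mass collected = 322.57 g × 0.926 = 298.70 g.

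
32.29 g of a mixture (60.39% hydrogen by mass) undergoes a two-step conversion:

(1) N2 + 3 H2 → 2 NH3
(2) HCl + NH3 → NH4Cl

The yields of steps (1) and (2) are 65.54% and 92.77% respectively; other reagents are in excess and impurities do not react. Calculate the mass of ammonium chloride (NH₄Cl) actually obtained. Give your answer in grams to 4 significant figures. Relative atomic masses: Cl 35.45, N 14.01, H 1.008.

209.7 g

Pure H2 = 32.29 × 0.6039 = 19.500 g.
M(H2) = 2(1.008) = 2.016 g/mol.
M(NH4Cl) = 14.01 + 4(1.008) + 35.45 = 53.492 g/mol.
n(H2) = 19.500 / 2.016 = 9.6726 mol.
Step 1 (H2:NH3 = 3:2): theoretical n(NH3) = 6.4484 mol; at 65.54% yield, n(NH3) = 4.2263 mol.
Step 2 (NH3:NH4Cl = 1:1): theoretical n(NH4Cl) = 4.2263 mol, so theoretical mass = 4.2263 × 53.492 = 226.07 g.
At 92.77% yield, actual mass of NH4Cl = 226.07 × 0.9277 = 209.73 g.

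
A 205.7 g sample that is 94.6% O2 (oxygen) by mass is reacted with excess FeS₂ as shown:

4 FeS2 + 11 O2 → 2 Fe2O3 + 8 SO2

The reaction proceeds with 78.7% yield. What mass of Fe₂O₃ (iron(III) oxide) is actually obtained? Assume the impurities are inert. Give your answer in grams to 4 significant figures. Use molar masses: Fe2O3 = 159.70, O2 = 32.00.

139.0 g

Pure O2 available = 205.7 g × 0.946 = 194.59 g.
n(O2) = 194.59 g / 32.00 g/mol = 6.0810 mol.
From the equation the O2:Fe2O3 mole ratio is 11:2, so n(Fe2O3) = 6.0810 × 2/11 = 1.1056 mol.
Mass of Fe2O3 = 1.1056 mol × 159.70 g/mol = 176.57 g.
Actual mass collected = 176.57 g × 0.787 = 138.96 g.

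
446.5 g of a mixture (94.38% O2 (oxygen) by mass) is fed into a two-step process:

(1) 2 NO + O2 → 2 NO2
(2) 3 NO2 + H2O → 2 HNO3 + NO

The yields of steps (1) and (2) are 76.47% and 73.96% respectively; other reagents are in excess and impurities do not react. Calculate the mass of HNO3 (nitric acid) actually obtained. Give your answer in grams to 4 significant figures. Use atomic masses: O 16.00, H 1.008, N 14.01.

625.8 g

Pure O2 = 446.5 × 0.9438 = 421.41 g.
M(O2) = 2(16.00) = 32.00 g/mol.
M(HNO3) = 1.008 + 14.01 + 3(16.00) = 63.018 g/mol.
n(O2) = 421.41 / 32.00 = 13.169 mol.
Step 1 (O2:NO2 = 1:2): theoretical n(NO2) = 26.338 mol; at 76.47% yield, n(NO2) = 20.141 mol.
Step 2 (NO2:HNO3 = 3:2): theoretical n(HNO3) = 13.427 mol, so theoretical mass = 13.427 × 63.018 = 846.15 g.
At 73.96% yield, actual mass of HNO3 = 846.15 × 0.7396 = 625.81 g.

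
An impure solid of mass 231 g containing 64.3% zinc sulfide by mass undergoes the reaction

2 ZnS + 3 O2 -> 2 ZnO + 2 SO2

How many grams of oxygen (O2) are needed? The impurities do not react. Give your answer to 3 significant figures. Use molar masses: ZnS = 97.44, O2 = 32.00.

73.2 g

Mass of pure ZnS = 231 g × 0.643 = 148.5 g.
n(ZnS) = 148.5 g / 97.44 g/mol = 1.524 mol.
From the equation the ZnS:O2 mole ratio is 2:3, so n(O2) = 1.524 × 3/2 = 2.287 mol.
Mass of O2 = 2.287 mol × 32.00 g/mol = 73.17 g.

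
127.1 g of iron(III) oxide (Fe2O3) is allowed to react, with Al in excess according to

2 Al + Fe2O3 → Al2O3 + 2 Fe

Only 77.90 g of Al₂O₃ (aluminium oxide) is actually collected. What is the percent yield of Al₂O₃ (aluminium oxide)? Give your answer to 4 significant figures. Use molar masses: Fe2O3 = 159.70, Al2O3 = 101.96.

96.00 %

n(Fe2O3) = 127.10 g / 159.70 g/mol = 0.79587 mol.
From the equation the Fe2O3:Al2O3 mole ratio is 1:1, so n(Al2O3) = 0.79587 × 1/1 = 0.79587 mol.
Mass of Al2O3 = 0.79587 mol × 101.96 g/mol = 81.147 g.
This is the theoretical yield. Percent yield = 77.90 g / 81.147 g × 100% = 95.999%.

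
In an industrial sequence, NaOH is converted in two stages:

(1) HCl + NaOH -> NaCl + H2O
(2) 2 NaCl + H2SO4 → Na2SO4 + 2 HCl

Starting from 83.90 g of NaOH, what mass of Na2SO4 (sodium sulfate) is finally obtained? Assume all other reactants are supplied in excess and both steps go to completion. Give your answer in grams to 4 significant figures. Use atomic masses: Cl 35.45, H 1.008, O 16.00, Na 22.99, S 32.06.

149.0 g

M(NaOH) = 22.99 + 16.00 + 1.008 = 39.998 g/mol.
M(Na2SO4) = 2(22.99) + 32.06 + 4(16.00) = 142.04 g/mol.
n(NaOH) = 83.900 / 39.998 = 2.0976 mol.
Step 1 gives a 1:1 ratio of NaOH to NaCl, so n(NaCl) = 2.0976 mol.
In step 2 the NaCl:Na2SO4 ratio is 2:1, so n(Na2SO4) = 1.0488 mol.
Mass of Na2SO4 = 1.0488 × 142.04 = 148.97 g.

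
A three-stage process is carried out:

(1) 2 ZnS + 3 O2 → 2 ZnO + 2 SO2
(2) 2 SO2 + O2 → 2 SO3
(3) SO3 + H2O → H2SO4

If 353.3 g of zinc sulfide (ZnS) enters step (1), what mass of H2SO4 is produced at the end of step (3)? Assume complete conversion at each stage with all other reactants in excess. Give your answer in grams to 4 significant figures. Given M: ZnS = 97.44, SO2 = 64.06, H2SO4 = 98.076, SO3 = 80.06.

355.6 g

n(ZnS) = 353.3 / 97.44 = 3.6258 mol.
Reaction (1): ZnS→SO2 ratio 2:2 ⇒ n(SO2) = 3.6258 mol.
Reaction (2): SO2→SO3 ratio 2:2 ⇒ n(SO3) = 3.6258 mol.
Reaction (3): SO3→H2SO4 ratio 1:1 ⇒ n(H2SO4) = 3.6258 mol.
Mass of H2SO4 = 3.6258 × 98.076 = 355.61 g.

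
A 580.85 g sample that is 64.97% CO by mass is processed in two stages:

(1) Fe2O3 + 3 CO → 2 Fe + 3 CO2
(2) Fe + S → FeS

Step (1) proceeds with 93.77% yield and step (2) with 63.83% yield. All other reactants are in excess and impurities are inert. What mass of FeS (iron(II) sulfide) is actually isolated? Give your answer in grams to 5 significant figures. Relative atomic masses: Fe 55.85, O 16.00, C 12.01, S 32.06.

Pure CO = 580.85 × 0.6497 = 377.378 g.
M(CO) = 12.01 + 16.00 = 28.01 g/mol.
M(FeS) = 55.85 + 32.06 = 87.91 g/mol.
n(CO) = 377.378 / 28.01 = 13.4730 mol.
Step 1 (CO:Fe = 3:2): theoretical n(Fe) = 8.98199 mol; at 93.77% yield, n(Fe) = 8.42241 mol.
Step 2 (Fe:FeS = 1:1): theoretical n(FeS) = 8.42241 mol, so theoretical mass = 8.42241 × 87.91 = 740.414 g.
At 63.83% yield, actual mass of FeS = 740.414 × 0.6383 = 472.606 g.

472.61 g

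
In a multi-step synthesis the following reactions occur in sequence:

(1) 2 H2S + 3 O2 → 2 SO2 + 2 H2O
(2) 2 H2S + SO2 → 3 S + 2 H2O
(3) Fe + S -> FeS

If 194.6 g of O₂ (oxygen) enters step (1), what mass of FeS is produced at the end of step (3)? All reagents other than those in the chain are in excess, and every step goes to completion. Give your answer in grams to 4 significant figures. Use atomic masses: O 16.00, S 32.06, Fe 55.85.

1069 g

M(O2) = 2(16.00) = 32.00 g/mol.
M(FeS) = 55.85 + 32.06 = 87.91 g/mol.
n(O2) = 194.6 / 32.00 = 6.0812 mol.
Reaction (1): O2→SO2 ratio 3:2 ⇒ n(SO2) = 4.0542 mol.
Reaction (2): SO2→S ratio 1:3 ⇒ n(S) = 12.162 mol.
Reaction (3): S→FeS ratio 1:1 ⇒ n(FeS) = 12.162 mol.
Mass of FeS = 12.162 × 87.91 = 1069.2 g.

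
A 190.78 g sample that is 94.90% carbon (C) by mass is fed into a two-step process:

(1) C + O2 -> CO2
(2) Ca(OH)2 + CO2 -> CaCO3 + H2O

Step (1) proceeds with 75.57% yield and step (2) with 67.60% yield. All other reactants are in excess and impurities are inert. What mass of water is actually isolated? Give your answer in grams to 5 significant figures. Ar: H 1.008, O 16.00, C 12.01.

138.74 g

Pure C = 190.78 × 0.9490 = 181.050 g.
M(C) = 12.01 g/mol.
M(H2O) = 2(1.008) + 16.00 = 18.016 g/mol.
n(C) = 181.050 / 12.01 = 15.0750 mol.
Step 1 (C:CO2 = 1:1): theoretical n(CO2) = 15.0750 mol; at 75.57% yield, n(CO2) = 11.3921 mol.
Step 2 (CO2:H2O = 1:1): theoretical n(H2O) = 11.3921 mol, so theoretical mass = 11.3921 × 18.016 = 205.241 g.
At 67.60% yield, actual mass of H2O = 205.241 × 0.6760 = 138.743 g.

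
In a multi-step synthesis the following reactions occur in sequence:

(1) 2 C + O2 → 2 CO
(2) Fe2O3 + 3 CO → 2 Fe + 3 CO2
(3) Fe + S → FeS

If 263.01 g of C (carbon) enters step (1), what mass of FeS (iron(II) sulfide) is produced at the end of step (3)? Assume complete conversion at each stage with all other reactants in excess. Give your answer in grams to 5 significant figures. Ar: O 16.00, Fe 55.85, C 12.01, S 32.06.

1283.4 g

M(C) = 12.01 g/mol.
M(FeS) = 55.85 + 32.06 = 87.91 g/mol.
n(C) = 263.01 / 12.01 = 21.8993 mol.
Reaction (1): C→CO ratio 2:2 ⇒ n(CO) = 21.8993 mol.
Reaction (2): CO→Fe ratio 3:2 ⇒ n(Fe) = 14.5995 mol.
Reaction (3): Fe→FeS ratio 1:1 ⇒ n(FeS) = 14.5995 mol.
Mass of FeS = 14.5995 × 87.91 = 1283.44 g.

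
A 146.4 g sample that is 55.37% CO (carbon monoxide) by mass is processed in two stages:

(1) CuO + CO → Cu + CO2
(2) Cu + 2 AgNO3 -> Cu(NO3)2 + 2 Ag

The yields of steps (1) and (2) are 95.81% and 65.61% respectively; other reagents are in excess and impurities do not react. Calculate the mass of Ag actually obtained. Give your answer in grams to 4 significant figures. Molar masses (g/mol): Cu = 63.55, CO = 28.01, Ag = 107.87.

392.5 g

Pure CO = 146.4 × 0.5537 = 81.062 g.
n(CO) = 81.062 / 28.01 = 2.8940 mol.
Step 1 (CO:Cu = 1:1): theoretical n(Cu) = 2.8940 mol; at 95.81% yield, n(Cu) = 2.7728 mol.
Step 2 (Cu:Ag = 1:2): theoretical n(Ag) = 5.5455 mol, so theoretical mass = 5.5455 × 107.87 = 598.20 g.
At 65.61% yield, actual mass of Ag = 598.20 × 0.6561 = 392.48 g.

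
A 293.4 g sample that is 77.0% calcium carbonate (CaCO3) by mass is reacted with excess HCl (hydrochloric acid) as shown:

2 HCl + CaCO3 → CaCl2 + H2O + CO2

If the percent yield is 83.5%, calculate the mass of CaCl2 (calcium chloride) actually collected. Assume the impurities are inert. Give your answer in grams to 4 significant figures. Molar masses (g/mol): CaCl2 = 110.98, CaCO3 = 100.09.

209.2 g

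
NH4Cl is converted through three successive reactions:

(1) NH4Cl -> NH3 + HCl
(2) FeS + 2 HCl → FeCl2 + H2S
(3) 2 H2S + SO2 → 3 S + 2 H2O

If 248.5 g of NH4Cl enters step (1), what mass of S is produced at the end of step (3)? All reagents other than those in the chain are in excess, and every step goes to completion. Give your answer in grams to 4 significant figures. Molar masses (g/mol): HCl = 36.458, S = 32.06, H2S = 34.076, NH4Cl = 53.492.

111.7 g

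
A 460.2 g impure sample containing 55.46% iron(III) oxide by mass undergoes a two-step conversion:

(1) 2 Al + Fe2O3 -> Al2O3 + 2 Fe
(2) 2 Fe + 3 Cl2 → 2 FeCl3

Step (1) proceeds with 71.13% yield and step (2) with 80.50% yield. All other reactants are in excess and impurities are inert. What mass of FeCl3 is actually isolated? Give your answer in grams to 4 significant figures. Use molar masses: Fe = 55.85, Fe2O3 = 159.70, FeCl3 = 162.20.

296.9 g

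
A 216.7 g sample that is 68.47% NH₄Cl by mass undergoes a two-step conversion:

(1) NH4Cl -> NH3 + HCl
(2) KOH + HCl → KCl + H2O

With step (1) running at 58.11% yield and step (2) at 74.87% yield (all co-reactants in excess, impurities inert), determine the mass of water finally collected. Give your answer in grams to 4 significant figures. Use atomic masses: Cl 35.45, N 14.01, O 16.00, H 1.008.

21.74 g

Pure NH4Cl = 216.7 × 0.6847 = 148.37 g.
M(NH4Cl) = 14.01 + 4(1.008) + 35.45 = 53.492 g/mol.
M(H2O) = 2(1.008) + 16.00 = 18.016 g/mol.
n(NH4Cl) = 148.37 / 53.492 = 2.7738 mol.
Step 1 (NH4Cl:HCl = 1:1): theoretical n(HCl) = 2.7738 mol; at 58.11% yield, n(HCl) = 1.6118 mol.
Step 2 (HCl:H2O = 1:1): theoretical n(H2O) = 1.6118 mol, so theoretical mass = 1.6118 × 18.016 = 29.039 g.
At 74.87% yield, actual mass of H2O = 29.039 × 0.7487 = 21.741 g.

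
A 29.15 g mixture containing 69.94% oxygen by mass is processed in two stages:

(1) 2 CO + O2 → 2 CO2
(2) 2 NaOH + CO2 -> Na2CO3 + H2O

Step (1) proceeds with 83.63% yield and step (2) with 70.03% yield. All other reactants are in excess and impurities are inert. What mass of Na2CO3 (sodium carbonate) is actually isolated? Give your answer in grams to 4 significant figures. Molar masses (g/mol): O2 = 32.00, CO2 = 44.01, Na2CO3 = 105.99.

79.10 g

Pure O2 = 29.15 × 0.6994 = 20.388 g.
n(O2) = 20.388 / 32.00 = 0.63711 mol.
Step 1 (O2:CO2 = 1:2): theoretical n(CO2) = 1.2742 mol; at 83.63% yield, n(CO2) = 1.0656 mol.
Step 2 (CO2:Na2CO3 = 1:1): theoretical n(Na2CO3) = 1.0656 mol, so theoretical mass = 1.0656 × 105.99 = 112.95 g.
At 70.03% yield, actual mass of Na2CO3 = 112.95 × 0.7003 = 79.096 g.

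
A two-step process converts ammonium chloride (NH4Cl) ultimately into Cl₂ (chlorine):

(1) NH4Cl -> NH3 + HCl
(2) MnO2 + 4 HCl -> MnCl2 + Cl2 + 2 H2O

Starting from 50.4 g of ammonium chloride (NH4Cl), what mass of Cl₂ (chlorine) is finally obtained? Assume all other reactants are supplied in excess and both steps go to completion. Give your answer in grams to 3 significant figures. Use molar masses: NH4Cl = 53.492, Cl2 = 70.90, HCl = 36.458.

n(NH4Cl) = 50.40 / 53.492 = 0.9422 mol.
Step 1 gives a 1:1 ratio of NH4Cl to HCl, so n(HCl) = 0.9422 mol.
In step 2 the HCl:Cl2 ratio is 4:1, so n(Cl2) = 0.2355 mol.
Mass of Cl2 = 0.2355 × 70.90 = 16.70 g.

16.7 g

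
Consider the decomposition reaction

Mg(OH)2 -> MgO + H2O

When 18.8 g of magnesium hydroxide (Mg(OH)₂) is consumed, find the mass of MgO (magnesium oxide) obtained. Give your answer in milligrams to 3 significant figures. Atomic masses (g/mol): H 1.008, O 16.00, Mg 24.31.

M(Mg(OH)2) = 24.31 + 2(16.00) + 2(1.008) = 58.326 g/mol.
M(MgO) = 24.31 + 16.00 = 40.31 g/mol.
n(Mg(OH)2) = 18.80 g / 58.326 g/mol = 0.3223 mol.
From the equation the Mg(OH)2:MgO mole ratio is 1:1, so n(MgO) = 0.3223 × 1/1 = 0.3223 mol.
Mass of MgO = 0.3223 mol × 40.31 g/mol = 12.99 g.
Converting to mg: 12.99 g = 13000 mg.

13000 mg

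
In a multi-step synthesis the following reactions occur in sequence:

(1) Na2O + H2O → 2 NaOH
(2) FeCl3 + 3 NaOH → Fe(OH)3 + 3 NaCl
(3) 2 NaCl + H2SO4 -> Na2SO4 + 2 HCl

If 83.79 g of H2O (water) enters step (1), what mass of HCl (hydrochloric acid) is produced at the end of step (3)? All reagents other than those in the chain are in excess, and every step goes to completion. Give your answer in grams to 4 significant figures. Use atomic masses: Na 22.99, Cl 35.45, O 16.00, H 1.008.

339.1 g

M(H2O) = 2(1.008) + 16.00 = 18.016 g/mol.
M(HCl) = 1.008 + 35.45 = 36.458 g/mol.
n(H2O) = 83.79 / 18.016 = 4.6509 mol.
Reaction (1): H2O→NaOH ratio 1:2 ⇒ n(NaOH) = 9.3017 mol.
Reaction (2): NaOH→NaCl ratio 3:3 ⇒ n(NaCl) = 9.3017 mol.
Reaction (3): NaCl→HCl ratio 2:2 ⇒ n(HCl) = 9.3017 mol.
Mass of HCl = 9.3017 × 36.458 = 339.12 g.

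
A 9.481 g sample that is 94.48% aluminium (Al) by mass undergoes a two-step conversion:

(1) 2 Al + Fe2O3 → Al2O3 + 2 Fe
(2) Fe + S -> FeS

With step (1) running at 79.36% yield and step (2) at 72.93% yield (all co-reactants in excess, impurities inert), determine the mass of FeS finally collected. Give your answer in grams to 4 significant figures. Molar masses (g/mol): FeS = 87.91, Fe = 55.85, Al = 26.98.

Pure Al = 9.481 × 0.9448 = 8.9576 g.
n(Al) = 8.9576 / 26.98 = 0.33201 mol.
Step 1 (Al:Fe = 2:2): theoretical n(Fe) = 0.33201 mol; at 79.36% yield, n(Fe) = 0.26348 mol.
Step 2 (Fe:FeS = 1:1): theoretical n(FeS) = 0.26348 mol, so theoretical mass = 0.26348 × 87.91 = 23.163 g.
At 72.93% yield, actual mass of FeS = 23.163 × 0.7293 = 16.893 g.

16.89 g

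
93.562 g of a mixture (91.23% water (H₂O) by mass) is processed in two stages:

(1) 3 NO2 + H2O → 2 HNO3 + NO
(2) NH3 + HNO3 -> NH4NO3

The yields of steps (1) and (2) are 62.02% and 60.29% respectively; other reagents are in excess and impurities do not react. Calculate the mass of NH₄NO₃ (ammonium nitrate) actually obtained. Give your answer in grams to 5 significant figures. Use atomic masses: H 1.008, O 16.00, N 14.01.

283.63 g

Pure H2O = 93.562 × 0.9123 = 85.3566 g.
M(H2O) = 2(1.008) + 16.00 = 18.016 g/mol.
M(NH4NO3) = 2(14.01) + 4(1.008) + 3(16.00) = 80.052 g/mol.
n(H2O) = 85.3566 / 18.016 = 4.73782 mol.
Step 1 (H2O:HNO3 = 1:2): theoretical n(HNO3) = 9.47565 mol; at 62.02% yield, n(HNO3) = 5.87680 mol.
Step 2 (HNO3:NH4NO3 = 1:1): theoretical n(NH4NO3) = 5.87680 mol, so theoretical mass = 5.87680 × 80.052 = 470.449 g.
At 60.29% yield, actual mass of NH4NO3 = 470.449 × 0.6029 = 283.634 g.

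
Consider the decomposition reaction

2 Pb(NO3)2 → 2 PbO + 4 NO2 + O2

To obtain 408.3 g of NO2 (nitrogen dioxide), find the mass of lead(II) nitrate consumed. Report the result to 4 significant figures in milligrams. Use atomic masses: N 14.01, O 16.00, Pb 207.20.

M(NO2) = 14.01 + 2(16.00) = 46.01 g/mol.
M(Pb(NO3)2) = 207.20 + 2(14.01) + 6(16.00) = 331.22 g/mol.
n(NO2) = 408.30 g / 46.01 g/mol = 8.8742 mol.
From the equation the NO2:Pb(NO3)2 mole ratio is 4:2, so n(Pb(NO3)2) = 8.8742 × 2/4 = 4.4371 mol.
Mass of Pb(NO3)2 = 4.4371 mol × 331.22 g/mol = 1469.6 g.
Converting to mg: 1469.6 g = 1470000 mg.

1470000 mg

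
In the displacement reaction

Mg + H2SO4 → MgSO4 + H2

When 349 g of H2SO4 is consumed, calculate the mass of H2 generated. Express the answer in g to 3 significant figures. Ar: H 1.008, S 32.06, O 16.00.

7.17 g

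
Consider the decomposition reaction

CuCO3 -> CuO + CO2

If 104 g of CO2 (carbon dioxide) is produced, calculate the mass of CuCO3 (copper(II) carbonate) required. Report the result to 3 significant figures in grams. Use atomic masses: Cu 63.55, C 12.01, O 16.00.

292 g

M(CO2) = 12.01 + 2(16.00) = 44.01 g/mol.
M(CuCO3) = 63.55 + 12.01 + 3(16.00) = 123.56 g/mol.
n(CO2) = 104.0 g / 44.01 g/mol = 2.363 mol.
From the equation the CO2:CuCO3 mole ratio is 1:1, so n(CuCO3) = 2.363 × 1/1 = 2.363 mol.
Mass of CuCO3 = 2.363 mol × 123.56 g/mol = 292.0 g.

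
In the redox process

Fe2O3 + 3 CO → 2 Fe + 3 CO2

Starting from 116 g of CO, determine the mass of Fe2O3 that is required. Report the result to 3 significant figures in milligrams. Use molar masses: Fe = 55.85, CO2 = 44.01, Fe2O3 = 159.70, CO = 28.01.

220000 mg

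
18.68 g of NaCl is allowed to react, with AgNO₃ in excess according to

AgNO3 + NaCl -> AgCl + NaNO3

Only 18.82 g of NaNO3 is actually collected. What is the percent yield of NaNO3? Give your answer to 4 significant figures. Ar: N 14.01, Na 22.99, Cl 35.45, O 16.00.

M(NaCl) = 22.99 + 35.45 = 58.44 g/mol.
M(NaNO3) = 22.99 + 14.01 + 3(16.00) = 85.00 g/mol.
n(NaCl) = 18.680 g / 58.44 g/mol = 0.31964 mol.
From the equation the NaCl:NaNO3 mole ratio is 1:1, so n(NaNO3) = 0.31964 × 1/1 = 0.31964 mol.
Mass of NaNO3 = 0.31964 mol × 85.00 g/mol = 27.170 g.
This is the theoretical yield. Percent yield = 18.82 g / 27.170 g × 100% = 69.268%.

69.27 %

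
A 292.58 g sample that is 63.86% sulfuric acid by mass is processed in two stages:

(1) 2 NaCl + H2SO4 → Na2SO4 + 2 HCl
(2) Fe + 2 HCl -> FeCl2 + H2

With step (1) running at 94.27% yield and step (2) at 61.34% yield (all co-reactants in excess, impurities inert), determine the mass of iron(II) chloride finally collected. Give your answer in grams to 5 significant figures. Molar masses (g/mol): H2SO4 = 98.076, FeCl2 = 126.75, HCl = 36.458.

139.63 g

Pure H2SO4 = 292.58 × 0.6386 = 186.842 g.
n(H2SO4) = 186.842 / 98.076 = 1.90507 mol.
Step 1 (H2SO4:HCl = 1:2): theoretical n(HCl) = 3.81014 mol; at 94.27% yield, n(HCl) = 3.59182 mol.
Step 2 (HCl:FeCl2 = 2:1): theoretical n(FeCl2) = 1.79591 mol, so theoretical mass = 1.79591 × 126.75 = 227.631 g.
At 61.34% yield, actual mass of FeCl2 = 227.631 × 0.6134 = 139.629 g.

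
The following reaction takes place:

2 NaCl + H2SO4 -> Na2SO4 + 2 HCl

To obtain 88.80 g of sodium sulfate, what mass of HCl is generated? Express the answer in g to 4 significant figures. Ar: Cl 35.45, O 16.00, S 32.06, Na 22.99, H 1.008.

45.59 g

M(Na2SO4) = 2(22.99) + 32.06 + 4(16.00) = 142.04 g/mol.
M(HCl) = 1.008 + 35.45 = 36.458 g/mol.
n(Na2SO4) = 88.800 g / 142.04 g/mol = 0.62518 mol.
From the equation the Na2SO4:HCl mole ratio is 1:2, so n(HCl) = 0.62518 × 2/1 = 1.2504 mol.
Mass of HCl = 1.2504 mol × 36.458 g/mol = 45.585 g.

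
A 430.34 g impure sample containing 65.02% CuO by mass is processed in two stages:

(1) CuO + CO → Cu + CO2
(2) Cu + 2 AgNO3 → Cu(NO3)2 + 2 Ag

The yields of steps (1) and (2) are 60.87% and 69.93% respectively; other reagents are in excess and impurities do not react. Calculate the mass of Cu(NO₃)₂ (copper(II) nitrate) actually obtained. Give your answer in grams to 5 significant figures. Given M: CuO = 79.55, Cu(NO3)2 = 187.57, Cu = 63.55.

280.83 g

Pure CuO = 430.34 × 0.6502 = 279.807 g.
n(CuO) = 279.807 / 79.55 = 3.51737 mol.
Step 1 (CuO:Cu = 1:1): theoretical n(Cu) = 3.51737 mol; at 60.87% yield, n(Cu) = 2.14103 mol.
Step 2 (Cu:Cu(NO3)2 = 1:1): theoretical n(Cu(NO3)2) = 2.14103 mol, so theoretical mass = 2.14103 × 187.57 = 401.592 g.
At 69.93% yield, actual mass of Cu(NO3)2 = 401.592 × 0.6993 = 280.833 g.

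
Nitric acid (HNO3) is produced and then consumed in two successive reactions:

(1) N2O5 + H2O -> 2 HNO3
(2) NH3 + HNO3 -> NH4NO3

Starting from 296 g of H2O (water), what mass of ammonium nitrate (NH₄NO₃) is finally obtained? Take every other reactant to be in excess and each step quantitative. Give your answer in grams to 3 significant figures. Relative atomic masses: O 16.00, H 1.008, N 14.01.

2630 g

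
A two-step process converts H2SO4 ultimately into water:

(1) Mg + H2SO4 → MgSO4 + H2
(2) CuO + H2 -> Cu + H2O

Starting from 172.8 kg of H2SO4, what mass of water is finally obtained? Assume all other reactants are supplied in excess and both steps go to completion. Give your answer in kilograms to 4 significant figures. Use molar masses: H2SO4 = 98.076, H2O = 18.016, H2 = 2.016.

31.74 kg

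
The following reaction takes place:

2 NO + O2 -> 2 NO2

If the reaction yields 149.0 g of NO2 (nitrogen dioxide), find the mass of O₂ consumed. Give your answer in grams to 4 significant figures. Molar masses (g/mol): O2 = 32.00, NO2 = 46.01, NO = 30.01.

51.81 g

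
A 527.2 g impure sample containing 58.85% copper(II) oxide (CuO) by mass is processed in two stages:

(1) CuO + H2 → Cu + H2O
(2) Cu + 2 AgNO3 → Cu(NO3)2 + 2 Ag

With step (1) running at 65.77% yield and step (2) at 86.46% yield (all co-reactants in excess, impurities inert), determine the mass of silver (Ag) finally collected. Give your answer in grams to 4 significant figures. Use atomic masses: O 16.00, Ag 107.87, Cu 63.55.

Pure CuO = 527.2 × 0.5885 = 310.26 g.
M(CuO) = 63.55 + 16.00 = 79.55 g/mol.
M(Ag) = 107.87 g/mol.
n(CuO) = 310.26 / 79.55 = 3.9002 mol.
Step 1 (CuO:Cu = 1:1): theoretical n(Cu) = 3.9002 mol; at 65.77% yield, n(Cu) = 2.5651 mol.
Step 2 (Cu:Ag = 1:2): theoretical n(Ag) = 5.1303 mol, so theoretical mass = 5.1303 × 107.87 = 553.40 g.
At 86.46% yield, actual mass of Ag = 553.40 × 0.8646 = 478.47 g.

478.5 g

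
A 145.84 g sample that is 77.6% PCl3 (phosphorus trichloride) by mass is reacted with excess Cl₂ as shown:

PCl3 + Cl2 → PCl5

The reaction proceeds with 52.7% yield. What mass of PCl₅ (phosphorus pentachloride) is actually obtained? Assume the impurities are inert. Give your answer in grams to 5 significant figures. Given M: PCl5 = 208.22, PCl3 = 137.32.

Pure PCl3 available = 145.84 g × 0.776 = 113.172 g.
n(PCl3) = 113.172 g / 137.32 g/mol = 0.824147 mol.
From the equation the PCl3:PCl5 mole ratio is 1:1, so n(PCl5) = 0.824147 × 1/1 = 0.824147 mol.
Mass of PCl5 = 0.824147 mol × 208.22 g/mol = 171.604 g.
Actual mass collected = 171.604 g × 0.527 = 90.4352 g.

90.435 g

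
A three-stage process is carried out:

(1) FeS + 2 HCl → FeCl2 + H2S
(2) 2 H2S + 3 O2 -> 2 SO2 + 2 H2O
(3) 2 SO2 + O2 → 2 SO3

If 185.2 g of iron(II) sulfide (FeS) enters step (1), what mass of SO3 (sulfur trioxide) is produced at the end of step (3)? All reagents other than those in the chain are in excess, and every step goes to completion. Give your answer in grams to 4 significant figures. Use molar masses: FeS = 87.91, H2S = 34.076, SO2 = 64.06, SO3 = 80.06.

168.7 g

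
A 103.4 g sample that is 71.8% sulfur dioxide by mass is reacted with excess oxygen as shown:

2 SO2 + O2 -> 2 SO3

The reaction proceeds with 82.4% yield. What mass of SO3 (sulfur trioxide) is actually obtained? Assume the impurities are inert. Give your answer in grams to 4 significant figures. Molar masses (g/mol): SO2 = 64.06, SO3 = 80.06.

76.45 g

Pure SO2 available = 103.4 g × 0.718 = 74.241 g.
n(SO2) = 74.241 g / 64.06 g/mol = 1.1589 mol.
From the equation the SO2:SO3 mole ratio is 2:2, so n(SO3) = 1.1589 × 2/2 = 1.1589 mol.
Mass of SO3 = 1.1589 mol × 80.06 g/mol = 92.784 g.
Actual mass collected = 92.784 g × 0.824 = 76.454 g.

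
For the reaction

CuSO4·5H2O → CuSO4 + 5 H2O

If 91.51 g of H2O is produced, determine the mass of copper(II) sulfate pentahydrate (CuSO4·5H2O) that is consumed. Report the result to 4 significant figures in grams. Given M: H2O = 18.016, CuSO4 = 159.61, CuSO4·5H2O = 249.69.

253.7 g

n(H2O) = 91.510 g / 18.016 g/mol = 5.0794 mol.
From the equation the H2O:CuSO4·5H2O mole ratio is 5:1, so n(CuSO4·5H2O) = 5.0794 × 1/5 = 1.0159 mol.
Mass of CuSO4·5H2O = 1.0159 mol × 249.69 g/mol = 253.65 g.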